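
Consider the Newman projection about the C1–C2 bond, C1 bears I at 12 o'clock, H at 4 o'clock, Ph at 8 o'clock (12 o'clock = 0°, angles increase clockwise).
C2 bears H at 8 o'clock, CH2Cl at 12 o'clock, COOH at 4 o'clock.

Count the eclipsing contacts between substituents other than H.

Non-H eclipsing pairs: I(0°)/CH2Cl(0°) — 1 interaction.

1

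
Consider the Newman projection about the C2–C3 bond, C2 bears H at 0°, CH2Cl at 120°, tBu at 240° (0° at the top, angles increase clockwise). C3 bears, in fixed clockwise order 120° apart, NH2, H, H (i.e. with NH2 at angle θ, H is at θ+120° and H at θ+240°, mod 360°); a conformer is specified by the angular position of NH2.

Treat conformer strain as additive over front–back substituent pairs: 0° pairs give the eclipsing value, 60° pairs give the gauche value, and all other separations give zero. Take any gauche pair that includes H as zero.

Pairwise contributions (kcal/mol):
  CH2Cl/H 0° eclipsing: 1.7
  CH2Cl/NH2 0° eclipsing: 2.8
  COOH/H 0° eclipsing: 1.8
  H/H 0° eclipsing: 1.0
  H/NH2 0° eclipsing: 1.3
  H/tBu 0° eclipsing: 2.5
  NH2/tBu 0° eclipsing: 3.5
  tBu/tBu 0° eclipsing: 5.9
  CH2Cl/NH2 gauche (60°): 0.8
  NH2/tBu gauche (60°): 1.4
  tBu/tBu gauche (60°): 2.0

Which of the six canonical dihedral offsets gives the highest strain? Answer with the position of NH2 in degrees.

120°

NH2 at 0° (eclipsed): H(0°)/NH2(0°) eclipsed 1.3; CH2Cl(120°)/H(120°) eclipsed 1.7; tBu(240°)/H(240°) eclipsed 2.5 → 5.5 kcal/mol.
NH2 at 60° (staggered): CH2Cl(120°)/NH2(60°) gauche 0.8 → 0.8 kcal/mol.
NH2 at 120° (eclipsed): H(0°)/H(0°) eclipsed 1.0; CH2Cl(120°)/NH2(120°) eclipsed 2.8; tBu(240°)/H(240°) eclipsed 2.5 → 6.3 kcal/mol.
NH2 at 180° (staggered): CH2Cl(120°)/NH2(180°) gauche 0.8; tBu(240°)/NH2(180°) gauche 1.4 → 2.2 kcal/mol.
NH2 at 240° (eclipsed): H(0°)/H(0°) eclipsed 1.0; CH2Cl(120°)/H(120°) eclipsed 1.7; tBu(240°)/NH2(240°) eclipsed 3.5 → 6.2 kcal/mol.
NH2 at 300° (staggered): tBu(240°)/NH2(300°) gauche 1.4 → 1.4 kcal/mol.
The maximum (6.3 kcal/mol) occurs with NH2 at 120°.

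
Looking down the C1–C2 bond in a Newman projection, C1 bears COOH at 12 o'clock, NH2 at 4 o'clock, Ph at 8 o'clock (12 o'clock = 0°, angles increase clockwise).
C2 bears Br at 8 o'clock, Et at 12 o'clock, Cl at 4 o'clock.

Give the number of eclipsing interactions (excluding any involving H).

3

Non-H eclipsing pairs: COOH(0°)/Et(0°); NH2(120°)/Cl(120°); Ph(240°)/Br(240°) — 3 interactions.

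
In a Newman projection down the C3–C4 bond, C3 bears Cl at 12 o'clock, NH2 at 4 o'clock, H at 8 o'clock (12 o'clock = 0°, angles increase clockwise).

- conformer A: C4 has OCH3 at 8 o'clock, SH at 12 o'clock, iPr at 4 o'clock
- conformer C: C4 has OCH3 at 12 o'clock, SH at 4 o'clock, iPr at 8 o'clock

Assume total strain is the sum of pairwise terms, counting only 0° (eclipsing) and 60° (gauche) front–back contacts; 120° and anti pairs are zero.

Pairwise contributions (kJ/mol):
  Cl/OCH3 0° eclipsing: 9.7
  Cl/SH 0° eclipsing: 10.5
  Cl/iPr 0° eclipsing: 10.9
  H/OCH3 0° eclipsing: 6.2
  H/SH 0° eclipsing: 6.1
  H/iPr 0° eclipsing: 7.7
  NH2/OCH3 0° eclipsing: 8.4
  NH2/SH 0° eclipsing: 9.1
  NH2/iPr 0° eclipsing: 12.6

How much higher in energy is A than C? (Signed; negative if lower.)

A (eclipsed): Cl–SH eclipsed, NH2–iPr eclipsed, H–OCH3 eclipsed; 10.5 + 12.6 + 6.2 = 29.3 kJ/mol.
C (eclipsed): Cl–OCH3 eclipsed, NH2–SH eclipsed, H–iPr eclipsed; 9.7 + 9.1 + 7.7 = 26.5 kJ/mol.
E(A) − E(C) = 29.3 − 26.5 = +2.8 kJ/mol.

+2.8 kJ/mol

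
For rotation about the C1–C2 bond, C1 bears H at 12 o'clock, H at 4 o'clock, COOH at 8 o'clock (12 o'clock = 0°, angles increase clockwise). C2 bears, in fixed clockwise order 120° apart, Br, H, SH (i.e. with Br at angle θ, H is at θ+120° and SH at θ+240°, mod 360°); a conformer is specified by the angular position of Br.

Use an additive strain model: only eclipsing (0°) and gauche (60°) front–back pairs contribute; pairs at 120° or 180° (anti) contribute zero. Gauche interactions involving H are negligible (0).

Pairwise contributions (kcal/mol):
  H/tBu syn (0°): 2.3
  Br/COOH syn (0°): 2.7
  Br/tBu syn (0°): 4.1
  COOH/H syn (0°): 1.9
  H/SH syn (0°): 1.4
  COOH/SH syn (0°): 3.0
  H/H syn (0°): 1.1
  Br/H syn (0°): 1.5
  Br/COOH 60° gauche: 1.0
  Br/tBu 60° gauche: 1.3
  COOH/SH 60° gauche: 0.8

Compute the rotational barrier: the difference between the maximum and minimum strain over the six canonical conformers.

4.8 kcal/mol

Br at 0° (eclipsed): H–Br eclipsed, H–H eclipsed, COOH–SH eclipsed; 1.5 + 1.1 + 3.0 = 5.6 kcal/mol.
Br at 60° (staggered): COOH–SH gauche; 0.8 = 0.8 kcal/mol.
Br at 120° (eclipsed): H–SH eclipsed, H–Br eclipsed, COOH–H eclipsed; 1.4 + 1.5 + 1.9 = 4.8 kcal/mol.
Br at 180° (staggered): COOH–Br gauche; 1.0 = 1.0 kcal/mol.
Br at 240° (eclipsed): H–H eclipsed, H–SH eclipsed, COOH–Br eclipsed; 1.1 + 1.4 + 2.7 = 5.2 kcal/mol.
Br at 300° (staggered): COOH–Br gauche, COOH–SH gauche; 1.0 + 0.8 = 1.8 kcal/mol.
Max at 0° (5.6 kcal/mol), min at 60° (0.8 kcal/mol); barrier = 4.8 kcal/mol.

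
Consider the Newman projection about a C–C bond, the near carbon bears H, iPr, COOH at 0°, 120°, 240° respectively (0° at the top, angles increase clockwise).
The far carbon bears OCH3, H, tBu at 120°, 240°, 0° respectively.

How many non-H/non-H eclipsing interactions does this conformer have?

1

Non-H eclipsing pairs: iPr(120°)/OCH3(120°) — 1 interaction.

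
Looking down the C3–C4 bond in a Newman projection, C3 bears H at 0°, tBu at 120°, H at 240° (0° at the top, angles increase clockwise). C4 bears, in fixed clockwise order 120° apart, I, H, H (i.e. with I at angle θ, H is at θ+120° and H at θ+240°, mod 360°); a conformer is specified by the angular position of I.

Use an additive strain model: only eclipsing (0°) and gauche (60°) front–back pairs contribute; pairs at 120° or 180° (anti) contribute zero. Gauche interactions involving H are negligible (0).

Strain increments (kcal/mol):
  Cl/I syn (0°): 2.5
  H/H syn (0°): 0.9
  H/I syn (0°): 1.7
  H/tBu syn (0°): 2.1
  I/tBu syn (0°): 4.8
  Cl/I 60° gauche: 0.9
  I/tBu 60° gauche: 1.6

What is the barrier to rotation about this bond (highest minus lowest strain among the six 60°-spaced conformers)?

6.6 kcal/mol

I at 0° is eclipsed. H at 0° is eclipsed with I at 0° (1.7); tBu at 120° is eclipsed with H at 120° (2.1); H at 240° is eclipsed with H at 240° (0.9). Total 4.7 kcal/mol.
I at 60° is staggered. tBu at 120° is gauche with I at 60° (1.6). Total 1.6 kcal/mol.
I at 120° is eclipsed. H at 0° is eclipsed with H at 0° (0.9); tBu at 120° is eclipsed with I at 120° (4.8); H at 240° is eclipsed with H at 240° (0.9). Total 6.6 kcal/mol.
I at 180° is staggered. tBu at 120° is gauche with I at 180° (1.6). Total 1.6 kcal/mol.
I at 240° is eclipsed. H at 0° is eclipsed with H at 0° (0.9); tBu at 120° is eclipsed with H at 120° (2.1); H at 240° is eclipsed with I at 240° (1.7). Total 4.7 kcal/mol.
I at 300° (staggered): no non-H gauche contacts → 0.0 kcal/mol.
Max at 120° (6.6 kcal/mol), min at 300° (0.0 kcal/mol); barrier = 6.6 kcal/mol.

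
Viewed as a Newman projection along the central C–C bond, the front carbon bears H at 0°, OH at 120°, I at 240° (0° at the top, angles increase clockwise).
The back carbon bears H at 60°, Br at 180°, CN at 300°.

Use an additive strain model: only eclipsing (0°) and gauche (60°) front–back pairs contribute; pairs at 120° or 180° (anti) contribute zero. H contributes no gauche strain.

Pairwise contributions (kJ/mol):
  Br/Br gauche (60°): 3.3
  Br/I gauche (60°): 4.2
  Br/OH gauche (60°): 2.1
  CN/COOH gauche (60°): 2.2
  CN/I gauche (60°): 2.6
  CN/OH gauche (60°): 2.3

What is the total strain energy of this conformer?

This conformer (staggered): OH–Br gauche, I–Br gauche, I–CN gauche; 2.1 + 4.2 + 2.6 = 8.9 kJ/mol.

8.9 kJ/mol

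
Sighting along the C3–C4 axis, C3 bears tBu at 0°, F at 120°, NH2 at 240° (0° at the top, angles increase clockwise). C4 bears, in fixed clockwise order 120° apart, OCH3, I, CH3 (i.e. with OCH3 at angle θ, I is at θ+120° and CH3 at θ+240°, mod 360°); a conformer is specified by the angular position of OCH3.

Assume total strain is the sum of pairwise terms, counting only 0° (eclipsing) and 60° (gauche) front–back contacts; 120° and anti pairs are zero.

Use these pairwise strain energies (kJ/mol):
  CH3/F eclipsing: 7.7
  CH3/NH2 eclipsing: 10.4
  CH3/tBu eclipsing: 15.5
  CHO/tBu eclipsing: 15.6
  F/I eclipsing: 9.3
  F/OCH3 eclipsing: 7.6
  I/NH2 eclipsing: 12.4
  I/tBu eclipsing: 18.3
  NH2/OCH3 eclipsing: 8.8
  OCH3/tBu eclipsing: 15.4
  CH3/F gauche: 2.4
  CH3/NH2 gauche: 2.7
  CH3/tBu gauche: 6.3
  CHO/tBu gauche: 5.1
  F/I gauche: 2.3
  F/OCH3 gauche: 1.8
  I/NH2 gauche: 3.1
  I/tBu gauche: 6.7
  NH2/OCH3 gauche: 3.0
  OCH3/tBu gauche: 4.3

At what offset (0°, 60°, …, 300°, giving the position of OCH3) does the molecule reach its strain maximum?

120°

OCH3 at 0° is eclipsed. tBu at 0° is eclipsed with OCH3 at 0° (15.4); F at 120° is eclipsed with I at 120° (9.3); NH2 at 240° is eclipsed with CH3 at 240° (10.4). Total 35.1 kJ/mol.
OCH3 at 60° is staggered. tBu at 0° is gauche with OCH3 at 60° (4.3); tBu at 0° is gauche with CH3 at 300° (6.3); F at 120° is gauche with OCH3 at 60° (1.8); F at 120° is gauche with I at 180° (2.3); NH2 at 240° is gauche with I at 180° (3.1); NH2 at 240° is gauche with CH3 at 300° (2.7). Total 20.5 kJ/mol.
OCH3 at 120° is eclipsed. tBu at 0° is eclipsed with CH3 at 0° (15.5); F at 120° is eclipsed with OCH3 at 120° (7.6); NH2 at 240° is eclipsed with I at 240° (12.4). Total 35.5 kJ/mol.
OCH3 at 180° is staggered. tBu at 0° is gauche with I at 300° (6.7); tBu at 0° is gauche with CH3 at 60° (6.3); F at 120° is gauche with OCH3 at 180° (1.8); F at 120° is gauche with CH3 at 60° (2.4); NH2 at 240° is gauche with OCH3 at 180° (3.0); NH2 at 240° is gauche with I at 300° (3.1). Total 23.3 kJ/mol.
OCH3 at 240° is eclipsed. tBu at 0° is eclipsed with I at 0° (18.3); F at 120° is eclipsed with CH3 at 120° (7.7); NH2 at 240° is eclipsed with OCH3 at 240° (8.8). Total 34.8 kJ/mol.
OCH3 at 300° is staggered. tBu at 0° is gauche with OCH3 at 300° (4.3); tBu at 0° is gauche with I at 60° (6.7); F at 120° is gauche with I at 60° (2.3); F at 120° is gauche with CH3 at 180° (2.4); NH2 at 240° is gauche with OCH3 at 300° (3.0); NH2 at 240° is gauche with CH3 at 180° (2.7). Total 21.4 kJ/mol.
The maximum (35.5 kJ/mol) occurs with OCH3 at 120°.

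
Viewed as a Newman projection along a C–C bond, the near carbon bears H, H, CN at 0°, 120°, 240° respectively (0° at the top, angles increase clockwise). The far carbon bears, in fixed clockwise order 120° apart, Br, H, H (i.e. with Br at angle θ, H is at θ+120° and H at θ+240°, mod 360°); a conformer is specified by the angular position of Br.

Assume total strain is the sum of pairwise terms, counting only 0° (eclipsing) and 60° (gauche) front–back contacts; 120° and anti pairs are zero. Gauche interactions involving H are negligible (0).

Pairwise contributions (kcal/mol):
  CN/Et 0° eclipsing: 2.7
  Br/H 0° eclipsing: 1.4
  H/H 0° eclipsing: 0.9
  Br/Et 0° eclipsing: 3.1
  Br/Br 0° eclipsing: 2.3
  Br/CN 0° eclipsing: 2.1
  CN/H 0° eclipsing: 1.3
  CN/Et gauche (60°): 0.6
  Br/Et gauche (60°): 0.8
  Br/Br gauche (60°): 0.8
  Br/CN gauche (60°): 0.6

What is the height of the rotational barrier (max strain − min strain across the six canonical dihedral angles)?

Br at 0° (eclipsed): H(0°)/Br(0°) eclipsed 1.4; H(120°)/H(120°) eclipsed 0.9; CN(240°)/H(240°) eclipsed 1.3 → 3.6 kcal/mol.
Br at 60° (staggered): no non-H gauche contacts → 0.0 kcal/mol.
Br at 120° (eclipsed): H(0°)/H(0°) eclipsed 0.9; H(120°)/Br(120°) eclipsed 1.4; CN(240°)/H(240°) eclipsed 1.3 → 3.6 kcal/mol.
Br at 180° (staggered): CN(240°)/Br(180°) gauche 0.6 → 0.6 kcal/mol.
Br at 240° (eclipsed): H(0°)/H(0°) eclipsed 0.9; H(120°)/H(120°) eclipsed 0.9; CN(240°)/Br(240°) eclipsed 2.1 → 3.9 kcal/mol.
Br at 300° (staggered): CN(240°)/Br(300°) gauche 0.6 → 0.6 kcal/mol.
Max at 240° (3.9 kcal/mol), min at 60° (0.0 kcal/mol); barrier = 3.9 kcal/mol.

3.9 kcal/mol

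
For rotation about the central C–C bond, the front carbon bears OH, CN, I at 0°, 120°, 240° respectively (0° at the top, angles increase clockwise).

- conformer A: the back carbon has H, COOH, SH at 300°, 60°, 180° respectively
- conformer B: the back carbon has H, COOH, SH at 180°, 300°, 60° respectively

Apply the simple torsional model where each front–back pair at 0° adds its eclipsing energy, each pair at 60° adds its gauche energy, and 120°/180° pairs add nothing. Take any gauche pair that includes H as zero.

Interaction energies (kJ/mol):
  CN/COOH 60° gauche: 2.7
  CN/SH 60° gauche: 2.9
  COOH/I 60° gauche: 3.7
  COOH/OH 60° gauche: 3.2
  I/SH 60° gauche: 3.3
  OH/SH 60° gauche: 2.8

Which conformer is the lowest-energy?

A is staggered. OH at 0° is gauche with COOH at 60° (3.2); CN at 120° is gauche with COOH at 60° (2.7); CN at 120° is gauche with SH at 180° (2.9); I at 240° is gauche with SH at 180° (3.3). Total 12.1 kJ/mol.
B is staggered. OH at 0° is gauche with COOH at 300° (3.2); OH at 0° is gauche with SH at 60° (2.8); CN at 120° is gauche with SH at 60° (2.9); I at 240° is gauche with COOH at 300° (3.7). Total 12.6 kJ/mol.
A has the lowest total (12.1 kJ/mol).

A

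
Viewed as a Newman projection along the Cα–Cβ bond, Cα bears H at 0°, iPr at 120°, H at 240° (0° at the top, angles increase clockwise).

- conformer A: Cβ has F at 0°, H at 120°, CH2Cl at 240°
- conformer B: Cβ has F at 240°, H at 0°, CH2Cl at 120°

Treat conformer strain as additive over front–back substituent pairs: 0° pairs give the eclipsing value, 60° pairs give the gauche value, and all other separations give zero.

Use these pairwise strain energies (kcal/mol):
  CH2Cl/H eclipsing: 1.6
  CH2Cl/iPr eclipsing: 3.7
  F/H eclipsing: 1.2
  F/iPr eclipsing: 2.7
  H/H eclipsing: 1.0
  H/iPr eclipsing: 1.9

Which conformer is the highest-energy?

B

A (eclipsed): H(0°)/F(0°) eclipsed 1.2; iPr(120°)/H(120°) eclipsed 1.9; H(240°)/CH2Cl(240°) eclipsed 1.6 → 4.7 kcal/mol.
B (eclipsed): H(0°)/H(0°) eclipsed 1.0; iPr(120°)/CH2Cl(120°) eclipsed 3.7; H(240°)/F(240°) eclipsed 1.2 → 5.9 kcal/mol.
B has the highest total (5.9 kcal/mol).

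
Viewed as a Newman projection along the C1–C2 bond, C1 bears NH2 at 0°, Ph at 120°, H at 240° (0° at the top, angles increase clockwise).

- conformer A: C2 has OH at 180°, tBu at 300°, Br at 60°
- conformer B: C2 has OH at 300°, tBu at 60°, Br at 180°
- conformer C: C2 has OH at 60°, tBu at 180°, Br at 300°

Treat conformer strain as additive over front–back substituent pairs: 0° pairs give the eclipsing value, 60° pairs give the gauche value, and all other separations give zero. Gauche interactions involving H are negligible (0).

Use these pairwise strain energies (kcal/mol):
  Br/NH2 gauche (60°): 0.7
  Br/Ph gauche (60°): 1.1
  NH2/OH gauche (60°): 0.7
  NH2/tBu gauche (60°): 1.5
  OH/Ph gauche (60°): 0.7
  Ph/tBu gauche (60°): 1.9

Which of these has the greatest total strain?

A is staggered. NH2 at 0° is gauche with tBu at 300° (1.5); NH2 at 0° is gauche with Br at 60° (0.7); Ph at 120° is gauche with OH at 180° (0.7); Ph at 120° is gauche with Br at 60° (1.1). Total 4.0 kcal/mol.
B is staggered. NH2 at 0° is gauche with OH at 300° (0.7); NH2 at 0° is gauche with tBu at 60° (1.5); Ph at 120° is gauche with tBu at 60° (1.9); Ph at 120° is gauche with Br at 180° (1.1). Total 5.2 kcal/mol.
C is staggered. NH2 at 0° is gauche with OH at 60° (0.7); NH2 at 0° is gauche with Br at 300° (0.7); Ph at 120° is gauche with OH at 60° (0.7); Ph at 120° is gauche with tBu at 180° (1.9). Total 4.0 kcal/mol.
B has the highest total (5.2 kcal/mol).

B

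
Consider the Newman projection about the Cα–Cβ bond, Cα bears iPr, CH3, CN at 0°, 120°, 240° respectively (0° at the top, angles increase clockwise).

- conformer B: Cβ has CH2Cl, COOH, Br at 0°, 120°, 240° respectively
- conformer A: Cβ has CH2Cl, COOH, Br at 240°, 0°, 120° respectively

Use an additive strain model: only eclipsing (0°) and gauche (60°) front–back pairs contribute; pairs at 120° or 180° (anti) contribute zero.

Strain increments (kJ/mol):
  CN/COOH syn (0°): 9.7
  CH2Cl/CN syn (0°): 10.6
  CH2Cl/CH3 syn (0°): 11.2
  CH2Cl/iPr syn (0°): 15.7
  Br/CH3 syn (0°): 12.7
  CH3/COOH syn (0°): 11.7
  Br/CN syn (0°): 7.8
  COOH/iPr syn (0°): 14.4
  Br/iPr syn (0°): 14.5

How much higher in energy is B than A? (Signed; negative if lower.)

B (eclipsed): iPr(0°)/CH2Cl(0°) eclipsed 15.7; CH3(120°)/COOH(120°) eclipsed 11.7; CN(240°)/Br(240°) eclipsed 7.8 → 35.2 kJ/mol.
A (eclipsed): iPr(0°)/COOH(0°) eclipsed 14.4; CH3(120°)/Br(120°) eclipsed 12.7; CN(240°)/CH2Cl(240°) eclipsed 10.6 → 37.7 kJ/mol.
E(B) − E(A) = 35.2 − 37.7 = -2.5 kJ/mol.

-2.5 kJ/mol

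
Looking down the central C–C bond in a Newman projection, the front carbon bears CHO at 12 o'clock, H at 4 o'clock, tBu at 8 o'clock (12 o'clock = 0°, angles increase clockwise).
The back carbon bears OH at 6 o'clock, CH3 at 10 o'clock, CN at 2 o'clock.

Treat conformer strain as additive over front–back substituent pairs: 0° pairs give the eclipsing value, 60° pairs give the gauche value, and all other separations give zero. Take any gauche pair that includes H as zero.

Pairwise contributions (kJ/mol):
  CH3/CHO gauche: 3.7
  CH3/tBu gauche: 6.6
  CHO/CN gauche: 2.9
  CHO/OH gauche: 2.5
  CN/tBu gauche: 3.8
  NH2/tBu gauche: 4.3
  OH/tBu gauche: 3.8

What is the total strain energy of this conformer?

This conformer is staggered. CHO at 0° is gauche with CH3 at 300° (3.7); CHO at 0° is gauche with CN at 60° (2.9); tBu at 240° is gauche with OH at 180° (3.8); tBu at 240° is gauche with CH3 at 300° (6.6). Total 17.0 kJ/mol.

17.0 kJ/mol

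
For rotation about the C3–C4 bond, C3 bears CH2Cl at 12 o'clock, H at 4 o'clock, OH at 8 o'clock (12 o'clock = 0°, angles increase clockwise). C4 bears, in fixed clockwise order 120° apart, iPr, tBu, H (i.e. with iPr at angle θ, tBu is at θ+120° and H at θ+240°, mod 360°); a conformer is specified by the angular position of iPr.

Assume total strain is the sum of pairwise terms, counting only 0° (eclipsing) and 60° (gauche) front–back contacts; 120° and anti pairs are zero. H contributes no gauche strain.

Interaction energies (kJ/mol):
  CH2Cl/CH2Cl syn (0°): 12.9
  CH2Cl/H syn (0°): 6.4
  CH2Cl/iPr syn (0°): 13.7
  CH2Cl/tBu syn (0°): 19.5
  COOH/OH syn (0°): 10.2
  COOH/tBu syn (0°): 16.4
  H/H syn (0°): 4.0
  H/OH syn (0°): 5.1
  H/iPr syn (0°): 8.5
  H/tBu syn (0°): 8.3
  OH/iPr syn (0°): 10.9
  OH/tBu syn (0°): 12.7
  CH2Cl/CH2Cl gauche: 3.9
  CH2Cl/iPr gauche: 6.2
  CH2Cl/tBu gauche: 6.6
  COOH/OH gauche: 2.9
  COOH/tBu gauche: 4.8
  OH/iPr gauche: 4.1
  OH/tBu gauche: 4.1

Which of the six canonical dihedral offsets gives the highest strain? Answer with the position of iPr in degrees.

240°

iPr at 0° (eclipsed): CH2Cl–iPr eclipsed, H–tBu eclipsed, OH–H eclipsed; 13.7 + 8.3 + 5.1 = 27.1 kJ/mol.
iPr at 60° (staggered): CH2Cl–iPr gauche, OH–tBu gauche; 6.2 + 4.1 = 10.3 kJ/mol.
iPr at 120° (eclipsed): CH2Cl–H eclipsed, H–iPr eclipsed, OH–tBu eclipsed; 6.4 + 8.5 + 12.7 = 27.6 kJ/mol.
iPr at 180° (staggered): CH2Cl–tBu gauche, OH–iPr gauche, OH–tBu gauche; 6.6 + 4.1 + 4.1 = 14.8 kJ/mol.
iPr at 240° (eclipsed): CH2Cl–tBu eclipsed, H–H eclipsed, OH–iPr eclipsed; 19.5 + 4.0 + 10.9 = 34.4 kJ/mol.
iPr at 300° (staggered): CH2Cl–iPr gauche, CH2Cl–tBu gauche, OH–iPr gauche; 6.2 + 6.6 + 4.1 = 16.9 kJ/mol.
The maximum (34.4 kJ/mol) occurs with iPr at 240°.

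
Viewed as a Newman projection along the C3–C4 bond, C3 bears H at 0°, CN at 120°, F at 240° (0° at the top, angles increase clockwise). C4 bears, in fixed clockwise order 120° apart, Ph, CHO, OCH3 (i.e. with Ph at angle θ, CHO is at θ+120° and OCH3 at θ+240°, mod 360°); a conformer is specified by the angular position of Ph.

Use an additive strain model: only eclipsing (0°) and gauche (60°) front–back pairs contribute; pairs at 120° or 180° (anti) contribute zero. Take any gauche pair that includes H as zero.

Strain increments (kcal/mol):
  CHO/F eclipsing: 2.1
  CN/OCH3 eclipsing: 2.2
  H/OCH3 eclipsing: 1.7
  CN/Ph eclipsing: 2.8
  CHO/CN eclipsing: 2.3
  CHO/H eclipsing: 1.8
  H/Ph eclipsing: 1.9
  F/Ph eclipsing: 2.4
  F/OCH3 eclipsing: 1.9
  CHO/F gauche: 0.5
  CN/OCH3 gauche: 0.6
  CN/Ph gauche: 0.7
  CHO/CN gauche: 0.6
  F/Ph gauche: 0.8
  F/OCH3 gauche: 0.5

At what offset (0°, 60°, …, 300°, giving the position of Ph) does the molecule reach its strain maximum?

Ph at 0° (eclipsed): H–Ph eclipsed, CN–CHO eclipsed, F–OCH3 eclipsed; 1.9 + 2.3 + 1.9 = 6.1 kcal/mol.
Ph at 60° (staggered): CN–Ph gauche, CN–CHO gauche, F–CHO gauche, F–OCH3 gauche; 0.7 + 0.6 + 0.5 + 0.5 = 2.3 kcal/mol.
Ph at 120° (eclipsed): H–OCH3 eclipsed, CN–Ph eclipsed, F–CHO eclipsed; 1.7 + 2.8 + 2.1 = 6.6 kcal/mol.
Ph at 180° (staggered): CN–Ph gauche, CN–OCH3 gauche, F–Ph gauche, F–CHO gauche; 0.7 + 0.6 + 0.8 + 0.5 = 2.6 kcal/mol.
Ph at 240° (eclipsed): H–CHO eclipsed, CN–OCH3 eclipsed, F–Ph eclipsed; 1.8 + 2.2 + 2.4 = 6.4 kcal/mol.
Ph at 300° (staggered): CN–CHO gauche, CN–OCH3 gauche, F–Ph gauche, F–OCH3 gauche; 0.6 + 0.6 + 0.8 + 0.5 = 2.5 kcal/mol.
The maximum (6.6 kcal/mol) occurs with Ph at 120°.

120°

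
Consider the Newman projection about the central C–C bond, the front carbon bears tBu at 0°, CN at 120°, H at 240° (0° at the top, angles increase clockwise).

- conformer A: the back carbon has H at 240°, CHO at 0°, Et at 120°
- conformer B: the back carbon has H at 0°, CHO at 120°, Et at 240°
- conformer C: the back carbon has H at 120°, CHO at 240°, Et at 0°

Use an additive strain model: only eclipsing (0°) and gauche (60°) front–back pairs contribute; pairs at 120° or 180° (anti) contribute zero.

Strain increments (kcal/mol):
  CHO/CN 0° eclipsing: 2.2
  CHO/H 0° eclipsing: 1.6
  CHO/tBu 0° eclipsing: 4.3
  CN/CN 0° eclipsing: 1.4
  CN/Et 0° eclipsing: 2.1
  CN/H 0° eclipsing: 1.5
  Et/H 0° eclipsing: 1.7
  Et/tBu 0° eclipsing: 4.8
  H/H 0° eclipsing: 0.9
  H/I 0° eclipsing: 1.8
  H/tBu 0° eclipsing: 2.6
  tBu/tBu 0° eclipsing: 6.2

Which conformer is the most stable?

A (eclipsed): tBu–CHO eclipsed, CN–Et eclipsed, H–H eclipsed; 4.3 + 2.1 + 0.9 = 7.3 kcal/mol.
B (eclipsed): tBu–H eclipsed, CN–CHO eclipsed, H–Et eclipsed; 2.6 + 2.2 + 1.7 = 6.5 kcal/mol.
C (eclipsed): tBu–Et eclipsed, CN–H eclipsed, H–CHO eclipsed; 4.8 + 1.5 + 1.6 = 7.9 kcal/mol.
B has the lowest total (6.5 kcal/mol).

B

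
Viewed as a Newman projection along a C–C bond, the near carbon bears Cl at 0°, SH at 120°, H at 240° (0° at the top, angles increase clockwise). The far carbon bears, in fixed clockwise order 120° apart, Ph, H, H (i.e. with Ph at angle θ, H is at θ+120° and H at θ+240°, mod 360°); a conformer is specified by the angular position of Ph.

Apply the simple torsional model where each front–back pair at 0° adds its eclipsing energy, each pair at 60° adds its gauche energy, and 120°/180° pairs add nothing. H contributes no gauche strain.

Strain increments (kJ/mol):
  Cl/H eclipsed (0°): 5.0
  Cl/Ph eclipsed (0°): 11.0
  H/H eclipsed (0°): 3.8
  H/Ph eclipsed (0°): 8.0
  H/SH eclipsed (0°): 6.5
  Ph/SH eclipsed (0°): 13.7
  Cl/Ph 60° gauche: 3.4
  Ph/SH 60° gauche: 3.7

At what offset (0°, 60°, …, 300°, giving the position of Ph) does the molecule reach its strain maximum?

120°

Ph at 0° (eclipsed): Cl–Ph eclipsed, SH–H eclipsed, H–H eclipsed; 11.0 + 6.5 + 3.8 = 21.3 kJ/mol.
Ph at 60° (staggered): Cl–Ph gauche, SH–Ph gauche; 3.4 + 3.7 = 7.1 kJ/mol.
Ph at 120° (eclipsed): Cl–H eclipsed, SH–Ph eclipsed, H–H eclipsed; 5.0 + 13.7 + 3.8 = 22.5 kJ/mol.
Ph at 180° (staggered): SH–Ph gauche; 3.7 = 3.7 kJ/mol.
Ph at 240° (eclipsed): Cl–H eclipsed, SH–H eclipsed, H–Ph eclipsed; 5.0 + 6.5 + 8.0 = 19.5 kJ/mol.
Ph at 300° (staggered): Cl–Ph gauche; 3.4 = 3.4 kJ/mol.
The maximum (22.5 kJ/mol) occurs with Ph at 120°.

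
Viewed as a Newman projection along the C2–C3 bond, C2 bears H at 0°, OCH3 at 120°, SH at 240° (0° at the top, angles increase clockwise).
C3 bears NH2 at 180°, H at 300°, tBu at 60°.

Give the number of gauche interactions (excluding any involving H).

3

Non-H gauche pairs: OCH3(120°)/NH2(180°); OCH3(120°)/tBu(60°); SH(240°)/NH2(180°) — 3 interactions.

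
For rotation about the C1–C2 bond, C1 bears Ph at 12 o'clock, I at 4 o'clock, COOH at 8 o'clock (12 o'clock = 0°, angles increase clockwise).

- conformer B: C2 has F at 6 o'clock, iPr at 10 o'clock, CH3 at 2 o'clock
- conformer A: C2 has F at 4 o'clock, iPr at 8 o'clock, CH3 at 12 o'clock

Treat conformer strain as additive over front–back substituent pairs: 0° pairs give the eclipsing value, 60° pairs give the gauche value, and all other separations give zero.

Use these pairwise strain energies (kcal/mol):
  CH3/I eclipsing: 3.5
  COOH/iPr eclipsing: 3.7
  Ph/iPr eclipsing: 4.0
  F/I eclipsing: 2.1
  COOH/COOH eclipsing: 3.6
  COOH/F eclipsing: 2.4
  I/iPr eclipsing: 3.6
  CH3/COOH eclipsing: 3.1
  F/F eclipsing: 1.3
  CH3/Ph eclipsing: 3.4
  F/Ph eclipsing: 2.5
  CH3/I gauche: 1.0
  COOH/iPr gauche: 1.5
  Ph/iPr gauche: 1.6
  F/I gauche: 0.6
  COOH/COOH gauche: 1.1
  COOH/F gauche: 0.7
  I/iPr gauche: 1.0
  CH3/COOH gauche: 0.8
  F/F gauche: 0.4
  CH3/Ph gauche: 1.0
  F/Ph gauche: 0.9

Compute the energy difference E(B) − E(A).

-2.8 kcal/mol

B (staggered): Ph(0°)/iPr(300°) gauche 1.6; Ph(0°)/CH3(60°) gauche 1.0; I(120°)/F(180°) gauche 0.6; I(120°)/CH3(60°) gauche 1.0; COOH(240°)/F(180°) gauche 0.7; COOH(240°)/iPr(300°) gauche 1.5 → 6.4 kcal/mol.
A (eclipsed): Ph(0°)/CH3(0°) eclipsed 3.4; I(120°)/F(120°) eclipsed 2.1; COOH(240°)/iPr(240°) eclipsed 3.7 → 9.2 kcal/mol.
E(B) − E(A) = 6.4 − 9.2 = -2.8 kcal/mol.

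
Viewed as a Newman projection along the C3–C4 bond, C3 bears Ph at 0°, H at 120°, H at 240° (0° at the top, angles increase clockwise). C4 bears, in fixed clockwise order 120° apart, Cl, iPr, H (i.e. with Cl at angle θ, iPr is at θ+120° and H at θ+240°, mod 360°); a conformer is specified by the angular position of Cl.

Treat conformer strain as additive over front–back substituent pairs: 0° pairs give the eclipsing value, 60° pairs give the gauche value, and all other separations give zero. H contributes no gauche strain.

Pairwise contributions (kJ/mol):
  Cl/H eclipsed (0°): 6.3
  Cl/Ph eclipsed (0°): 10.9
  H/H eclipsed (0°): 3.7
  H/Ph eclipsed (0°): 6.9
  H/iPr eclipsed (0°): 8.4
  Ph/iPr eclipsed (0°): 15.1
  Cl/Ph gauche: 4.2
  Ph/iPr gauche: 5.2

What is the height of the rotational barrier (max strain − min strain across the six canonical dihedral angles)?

Cl at 0° (eclipsed): Ph–Cl eclipsed, H–iPr eclipsed, H–H eclipsed; 10.9 + 8.4 + 3.7 = 23.0 kJ/mol.
Cl at 60° (staggered): Ph–Cl gauche; 4.2 = 4.2 kJ/mol.
Cl at 120° (eclipsed): Ph–H eclipsed, H–Cl eclipsed, H–iPr eclipsed; 6.9 + 6.3 + 8.4 = 21.6 kJ/mol.
Cl at 180° (staggered): Ph–iPr gauche; 5.2 = 5.2 kJ/mol.
Cl at 240° (eclipsed): Ph–iPr eclipsed, H–H eclipsed, H–Cl eclipsed; 15.1 + 3.7 + 6.3 = 25.1 kJ/mol.
Cl at 300° (staggered): Ph–Cl gauche, Ph–iPr gauche; 4.2 + 5.2 = 9.4 kJ/mol.
Max at 240° (25.1 kJ/mol), min at 60° (4.2 kJ/mol); barrier = 20.9 kJ/mol.

20.9 kJ/mol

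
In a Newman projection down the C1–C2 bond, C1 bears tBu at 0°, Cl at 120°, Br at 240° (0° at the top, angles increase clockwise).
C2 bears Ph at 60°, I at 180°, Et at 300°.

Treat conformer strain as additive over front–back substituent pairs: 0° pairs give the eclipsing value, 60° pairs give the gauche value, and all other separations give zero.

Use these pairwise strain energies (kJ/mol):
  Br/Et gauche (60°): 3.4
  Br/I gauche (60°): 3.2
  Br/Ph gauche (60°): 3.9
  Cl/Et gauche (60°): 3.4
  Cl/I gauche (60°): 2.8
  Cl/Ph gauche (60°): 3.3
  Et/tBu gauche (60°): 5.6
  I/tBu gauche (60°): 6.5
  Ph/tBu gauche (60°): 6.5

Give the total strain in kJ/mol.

24.8 kJ/mol

This conformer is staggered. tBu at 0° is gauche with Ph at 60° (6.5); tBu at 0° is gauche with Et at 300° (5.6); Cl at 120° is gauche with Ph at 60° (3.3); Cl at 120° is gauche with I at 180° (2.8); Br at 240° is gauche with I at 180° (3.2); Br at 240° is gauche with Et at 300° (3.4). Total 24.8 kJ/mol.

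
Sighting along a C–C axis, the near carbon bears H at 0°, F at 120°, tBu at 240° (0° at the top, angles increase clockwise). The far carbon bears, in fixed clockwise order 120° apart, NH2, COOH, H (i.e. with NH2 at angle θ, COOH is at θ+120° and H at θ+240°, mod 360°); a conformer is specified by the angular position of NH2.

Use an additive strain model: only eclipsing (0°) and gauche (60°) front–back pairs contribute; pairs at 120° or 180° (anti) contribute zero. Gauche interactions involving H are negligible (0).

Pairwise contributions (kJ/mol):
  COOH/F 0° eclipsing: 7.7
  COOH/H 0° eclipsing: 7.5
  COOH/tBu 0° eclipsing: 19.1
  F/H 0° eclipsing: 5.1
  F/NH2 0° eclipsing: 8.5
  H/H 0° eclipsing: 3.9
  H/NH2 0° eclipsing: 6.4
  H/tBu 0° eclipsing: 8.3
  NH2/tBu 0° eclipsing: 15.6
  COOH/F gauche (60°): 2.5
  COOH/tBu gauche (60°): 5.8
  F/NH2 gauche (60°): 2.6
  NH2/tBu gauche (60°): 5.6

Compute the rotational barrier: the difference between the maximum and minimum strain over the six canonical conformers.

NH2 at 0° (eclipsed): H(0°)/NH2(0°) eclipsed 6.4; F(120°)/COOH(120°) eclipsed 7.7; tBu(240°)/H(240°) eclipsed 8.3 → 22.4 kJ/mol.
NH2 at 60° (staggered): F(120°)/NH2(60°) gauche 2.6; F(120°)/COOH(180°) gauche 2.5; tBu(240°)/COOH(180°) gauche 5.8 → 10.9 kJ/mol.
NH2 at 120° (eclipsed): H(0°)/H(0°) eclipsed 3.9; F(120°)/NH2(120°) eclipsed 8.5; tBu(240°)/COOH(240°) eclipsed 19.1 → 31.5 kJ/mol.
NH2 at 180° (staggered): F(120°)/NH2(180°) gauche 2.6; tBu(240°)/NH2(180°) gauche 5.6; tBu(240°)/COOH(300°) gauche 5.8 → 14.0 kJ/mol.
NH2 at 240° (eclipsed): H(0°)/COOH(0°) eclipsed 7.5; F(120°)/H(120°) eclipsed 5.1; tBu(240°)/NH2(240°) eclipsed 15.6 → 28.2 kJ/mol.
NH2 at 300° (staggered): F(120°)/COOH(60°) gauche 2.5; tBu(240°)/NH2(300°) gauche 5.6 → 8.1 kJ/mol.
Max at 120° (31.5 kJ/mol), min at 300° (8.1 kJ/mol); barrier = 23.4 kJ/mol.

23.4 kJ/mol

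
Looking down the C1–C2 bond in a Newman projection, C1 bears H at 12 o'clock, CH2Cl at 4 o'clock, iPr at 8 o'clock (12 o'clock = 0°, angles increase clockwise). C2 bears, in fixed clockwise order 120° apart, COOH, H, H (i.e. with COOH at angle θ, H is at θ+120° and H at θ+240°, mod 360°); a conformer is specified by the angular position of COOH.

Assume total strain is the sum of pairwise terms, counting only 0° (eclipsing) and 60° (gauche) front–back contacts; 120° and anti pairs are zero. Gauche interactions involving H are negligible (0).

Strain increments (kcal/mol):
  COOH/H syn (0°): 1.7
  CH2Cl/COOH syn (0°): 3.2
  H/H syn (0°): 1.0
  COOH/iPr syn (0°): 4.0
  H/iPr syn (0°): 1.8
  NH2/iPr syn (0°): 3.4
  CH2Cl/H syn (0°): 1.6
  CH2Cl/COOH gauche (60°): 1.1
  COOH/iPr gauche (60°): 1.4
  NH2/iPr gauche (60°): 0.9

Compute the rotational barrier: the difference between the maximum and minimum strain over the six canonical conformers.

5.5 kcal/mol

COOH at 0° (eclipsed): H(0°)/COOH(0°) eclipsed 1.7; CH2Cl(120°)/H(120°) eclipsed 1.6; iPr(240°)/H(240°) eclipsed 1.8 → 5.1 kcal/mol.
COOH at 60° (staggered): CH2Cl(120°)/COOH(60°) gauche 1.1 → 1.1 kcal/mol.
COOH at 120° (eclipsed): H(0°)/H(0°) eclipsed 1.0; CH2Cl(120°)/COOH(120°) eclipsed 3.2; iPr(240°)/H(240°) eclipsed 1.8 → 6.0 kcal/mol.
COOH at 180° (staggered): CH2Cl(120°)/COOH(180°) gauche 1.1; iPr(240°)/COOH(180°) gauche 1.4 → 2.5 kcal/mol.
COOH at 240° (eclipsed): H(0°)/H(0°) eclipsed 1.0; CH2Cl(120°)/H(120°) eclipsed 1.6; iPr(240°)/COOH(240°) eclipsed 4.0 → 6.6 kcal/mol.
COOH at 300° (staggered): iPr(240°)/COOH(300°) gauche 1.4 → 1.4 kcal/mol.
Max at 240° (6.6 kcal/mol), min at 60° (1.1 kcal/mol); barrier = 5.5 kcal/mol.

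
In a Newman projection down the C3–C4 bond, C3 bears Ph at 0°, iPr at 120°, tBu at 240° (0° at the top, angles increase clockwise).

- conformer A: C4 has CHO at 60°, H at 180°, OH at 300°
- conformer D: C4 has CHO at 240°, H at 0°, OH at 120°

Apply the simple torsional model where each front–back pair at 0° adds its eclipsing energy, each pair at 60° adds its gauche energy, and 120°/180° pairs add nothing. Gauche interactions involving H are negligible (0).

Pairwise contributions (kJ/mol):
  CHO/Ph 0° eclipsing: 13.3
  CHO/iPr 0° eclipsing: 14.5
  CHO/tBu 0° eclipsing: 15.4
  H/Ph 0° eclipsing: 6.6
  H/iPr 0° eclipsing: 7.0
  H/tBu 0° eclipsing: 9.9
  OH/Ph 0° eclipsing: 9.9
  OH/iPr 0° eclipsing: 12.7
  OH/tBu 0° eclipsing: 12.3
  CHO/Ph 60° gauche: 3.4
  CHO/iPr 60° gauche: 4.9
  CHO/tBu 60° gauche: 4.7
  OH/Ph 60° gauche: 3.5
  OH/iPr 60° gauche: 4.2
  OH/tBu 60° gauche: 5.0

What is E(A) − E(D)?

-17.9 kJ/mol

A (staggered): Ph(0°)/CHO(60°) gauche 3.4; Ph(0°)/OH(300°) gauche 3.5; iPr(120°)/CHO(60°) gauche 4.9; tBu(240°)/OH(300°) gauche 5.0 → 16.8 kJ/mol.
D (eclipsed): Ph(0°)/H(0°) eclipsed 6.6; iPr(120°)/OH(120°) eclipsed 12.7; tBu(240°)/CHO(240°) eclipsed 15.4 → 34.7 kJ/mol.
E(A) − E(D) = 16.8 − 34.7 = -17.9 kJ/mol.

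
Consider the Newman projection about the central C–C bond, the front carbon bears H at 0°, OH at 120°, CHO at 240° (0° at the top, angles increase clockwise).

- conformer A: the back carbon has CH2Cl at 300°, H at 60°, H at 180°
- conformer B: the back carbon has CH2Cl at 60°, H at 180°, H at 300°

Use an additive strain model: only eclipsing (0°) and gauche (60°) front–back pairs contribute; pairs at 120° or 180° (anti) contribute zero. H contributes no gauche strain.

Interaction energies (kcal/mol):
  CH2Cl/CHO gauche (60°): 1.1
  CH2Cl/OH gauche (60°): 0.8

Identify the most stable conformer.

B

A (staggered): CHO(240°)/CH2Cl(300°) gauche 1.1 → 1.1 kcal/mol.
B (staggered): OH(120°)/CH2Cl(60°) gauche 0.8 → 0.8 kcal/mol.
B has the lowest total (0.8 kcal/mol).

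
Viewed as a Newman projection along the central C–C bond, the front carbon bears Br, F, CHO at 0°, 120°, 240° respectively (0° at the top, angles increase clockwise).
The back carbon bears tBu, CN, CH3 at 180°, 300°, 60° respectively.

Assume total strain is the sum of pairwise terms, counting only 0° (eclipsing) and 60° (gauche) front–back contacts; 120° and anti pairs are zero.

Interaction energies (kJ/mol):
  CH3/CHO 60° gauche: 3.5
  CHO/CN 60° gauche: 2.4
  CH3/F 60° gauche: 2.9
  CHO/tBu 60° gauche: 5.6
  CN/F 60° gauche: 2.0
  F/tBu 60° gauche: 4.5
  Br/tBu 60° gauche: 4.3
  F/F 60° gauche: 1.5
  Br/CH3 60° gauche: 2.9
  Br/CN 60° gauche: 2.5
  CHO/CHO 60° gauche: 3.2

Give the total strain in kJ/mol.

This conformer (staggered): Br(0°)/CN(300°) gauche 2.5; Br(0°)/CH3(60°) gauche 2.9; F(120°)/tBu(180°) gauche 4.5; F(120°)/CH3(60°) gauche 2.9; CHO(240°)/tBu(180°) gauche 5.6; CHO(240°)/CN(300°) gauche 2.4 → 20.8 kJ/mol.

20.8 kJ/mol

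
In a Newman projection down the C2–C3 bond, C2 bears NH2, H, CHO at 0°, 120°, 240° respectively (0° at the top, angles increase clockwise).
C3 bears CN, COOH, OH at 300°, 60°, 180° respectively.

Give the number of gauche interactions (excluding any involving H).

Non-H gauche pairs: NH2(0°)/CN(300°); NH2(0°)/COOH(60°); CHO(240°)/CN(300°); CHO(240°)/OH(180°) — 4 interactions.

4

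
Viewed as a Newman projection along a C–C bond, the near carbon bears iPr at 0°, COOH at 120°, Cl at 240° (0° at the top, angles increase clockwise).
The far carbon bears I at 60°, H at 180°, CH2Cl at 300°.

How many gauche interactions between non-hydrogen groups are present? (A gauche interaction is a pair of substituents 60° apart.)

Non-H gauche pairs: iPr(0°)/I(60°); iPr(0°)/CH2Cl(300°); COOH(120°)/I(60°); Cl(240°)/CH2Cl(300°) — 4 interactions.

4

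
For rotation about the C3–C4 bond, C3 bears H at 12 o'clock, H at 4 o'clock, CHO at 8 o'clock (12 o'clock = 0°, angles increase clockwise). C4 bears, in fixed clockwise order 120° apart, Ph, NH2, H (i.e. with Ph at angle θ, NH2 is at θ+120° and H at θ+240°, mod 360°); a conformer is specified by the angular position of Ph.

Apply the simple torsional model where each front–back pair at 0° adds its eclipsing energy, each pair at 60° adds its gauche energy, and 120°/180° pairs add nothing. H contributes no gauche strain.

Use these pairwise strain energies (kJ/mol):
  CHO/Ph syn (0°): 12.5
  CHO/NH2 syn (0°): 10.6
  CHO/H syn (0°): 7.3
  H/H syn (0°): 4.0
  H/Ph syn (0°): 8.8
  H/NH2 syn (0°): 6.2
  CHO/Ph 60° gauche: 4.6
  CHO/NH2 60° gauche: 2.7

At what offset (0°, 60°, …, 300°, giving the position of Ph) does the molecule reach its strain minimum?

Ph at 0° (eclipsed): H(0°)/Ph(0°) eclipsed 8.8; H(120°)/NH2(120°) eclipsed 6.2; CHO(240°)/H(240°) eclipsed 7.3 → 22.3 kJ/mol.
Ph at 60° (staggered): CHO(240°)/NH2(180°) gauche 2.7 → 2.7 kJ/mol.
Ph at 120° (eclipsed): H(0°)/H(0°) eclipsed 4.0; H(120°)/Ph(120°) eclipsed 8.8; CHO(240°)/NH2(240°) eclipsed 10.6 → 23.4 kJ/mol.
Ph at 180° (staggered): CHO(240°)/Ph(180°) gauche 4.6; CHO(240°)/NH2(300°) gauche 2.7 → 7.3 kJ/mol.
Ph at 240° (eclipsed): H(0°)/NH2(0°) eclipsed 6.2; H(120°)/H(120°) eclipsed 4.0; CHO(240°)/Ph(240°) eclipsed 12.5 → 22.7 kJ/mol.
Ph at 300° (staggered): CHO(240°)/Ph(300°) gauche 4.6 → 4.6 kJ/mol.
The minimum (2.7 kJ/mol) occurs with Ph at 60°.

60°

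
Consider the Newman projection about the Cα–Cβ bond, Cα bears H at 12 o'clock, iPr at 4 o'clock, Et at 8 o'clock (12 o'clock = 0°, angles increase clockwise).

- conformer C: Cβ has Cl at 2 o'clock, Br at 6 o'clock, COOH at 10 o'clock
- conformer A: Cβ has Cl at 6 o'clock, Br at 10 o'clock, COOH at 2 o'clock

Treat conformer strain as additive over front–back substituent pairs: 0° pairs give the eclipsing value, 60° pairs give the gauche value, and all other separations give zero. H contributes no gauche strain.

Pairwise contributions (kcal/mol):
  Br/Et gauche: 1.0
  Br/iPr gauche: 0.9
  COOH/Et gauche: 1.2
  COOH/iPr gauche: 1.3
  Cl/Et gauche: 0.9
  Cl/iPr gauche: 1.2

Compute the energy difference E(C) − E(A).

-0.1 kcal/mol

C (staggered): iPr–Cl gauche, iPr–Br gauche, Et–Br gauche, Et–COOH gauche; 1.2 + 0.9 + 1.0 + 1.2 = 4.3 kcal/mol.
A (staggered): iPr–Cl gauche, iPr–COOH gauche, Et–Cl gauche, Et–Br gauche; 1.2 + 1.3 + 0.9 + 1.0 = 4.4 kcal/mol.
E(C) − E(A) = 4.3 − 4.4 = -0.1 kcal/mol.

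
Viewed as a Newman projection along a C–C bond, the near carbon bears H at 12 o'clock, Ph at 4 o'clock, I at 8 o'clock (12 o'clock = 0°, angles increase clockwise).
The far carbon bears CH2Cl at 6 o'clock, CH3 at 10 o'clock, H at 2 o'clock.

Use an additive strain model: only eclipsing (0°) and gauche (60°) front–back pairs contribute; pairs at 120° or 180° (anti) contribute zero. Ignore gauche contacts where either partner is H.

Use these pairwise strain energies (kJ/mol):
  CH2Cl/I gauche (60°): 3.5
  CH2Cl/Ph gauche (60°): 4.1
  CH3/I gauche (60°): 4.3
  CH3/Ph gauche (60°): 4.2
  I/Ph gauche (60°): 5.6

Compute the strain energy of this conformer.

11.9 kJ/mol

This conformer (staggered): Ph–CH2Cl gauche, I–CH2Cl gauche, I–CH3 gauche; 4.1 + 3.5 + 4.3 = 11.9 kJ/mol.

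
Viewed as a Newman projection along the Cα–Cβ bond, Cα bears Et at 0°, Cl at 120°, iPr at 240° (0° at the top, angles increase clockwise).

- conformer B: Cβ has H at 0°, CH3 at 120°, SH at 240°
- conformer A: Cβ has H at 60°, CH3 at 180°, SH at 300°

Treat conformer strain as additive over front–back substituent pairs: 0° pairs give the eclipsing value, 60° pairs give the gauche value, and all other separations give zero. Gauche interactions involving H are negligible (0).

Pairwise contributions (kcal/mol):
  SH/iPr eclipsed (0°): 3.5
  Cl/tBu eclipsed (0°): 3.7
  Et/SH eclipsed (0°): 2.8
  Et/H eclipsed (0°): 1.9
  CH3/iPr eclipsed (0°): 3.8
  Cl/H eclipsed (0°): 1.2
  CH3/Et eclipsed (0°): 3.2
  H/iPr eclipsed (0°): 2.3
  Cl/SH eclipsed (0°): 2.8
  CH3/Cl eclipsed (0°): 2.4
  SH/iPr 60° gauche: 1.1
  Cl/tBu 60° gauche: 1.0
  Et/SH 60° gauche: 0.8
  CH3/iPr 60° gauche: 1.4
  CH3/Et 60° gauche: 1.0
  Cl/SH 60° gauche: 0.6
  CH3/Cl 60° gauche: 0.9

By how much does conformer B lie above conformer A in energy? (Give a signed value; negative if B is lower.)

B (eclipsed): Et–H eclipsed, Cl–CH3 eclipsed, iPr–SH eclipsed; 1.9 + 2.4 + 3.5 = 7.8 kcal/mol.
A (staggered): Et–SH gauche, Cl–CH3 gauche, iPr–CH3 gauche, iPr–SH gauche; 0.8 + 0.9 + 1.4 + 1.1 = 4.2 kcal/mol.
E(B) − E(A) = 7.8 − 4.2 = +3.6 kcal/mol.

+3.6 kcal/mol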